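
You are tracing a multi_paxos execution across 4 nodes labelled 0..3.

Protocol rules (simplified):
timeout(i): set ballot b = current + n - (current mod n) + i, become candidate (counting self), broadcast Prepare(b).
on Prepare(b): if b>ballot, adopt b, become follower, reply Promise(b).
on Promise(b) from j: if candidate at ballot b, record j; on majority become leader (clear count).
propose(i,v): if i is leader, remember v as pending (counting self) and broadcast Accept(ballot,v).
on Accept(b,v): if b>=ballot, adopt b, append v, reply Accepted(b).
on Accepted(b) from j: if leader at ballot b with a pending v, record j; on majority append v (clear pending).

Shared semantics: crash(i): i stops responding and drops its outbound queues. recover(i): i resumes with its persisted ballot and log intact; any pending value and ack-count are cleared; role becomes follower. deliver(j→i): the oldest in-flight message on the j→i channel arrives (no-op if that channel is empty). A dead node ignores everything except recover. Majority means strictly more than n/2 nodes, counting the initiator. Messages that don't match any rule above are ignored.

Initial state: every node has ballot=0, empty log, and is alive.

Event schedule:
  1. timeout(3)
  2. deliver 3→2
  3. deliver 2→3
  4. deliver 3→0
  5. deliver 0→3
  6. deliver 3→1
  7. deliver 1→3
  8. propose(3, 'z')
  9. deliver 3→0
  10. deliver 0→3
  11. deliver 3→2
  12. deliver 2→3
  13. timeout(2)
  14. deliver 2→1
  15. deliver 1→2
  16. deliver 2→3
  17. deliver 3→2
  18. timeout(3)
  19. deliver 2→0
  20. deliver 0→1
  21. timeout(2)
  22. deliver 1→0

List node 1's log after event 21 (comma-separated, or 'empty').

empty

step 1 timeout(3): 3={cand,b=7,log=-}
step 2 deliver 3→2: 2={foll,b=7,log=-}
step 3 deliver 2→3: —
step 4 deliver 3→0: 0={foll,b=7,log=-}
step 5 deliver 0→3: 3={lead,b=7,log=-}
step 6 deliver 3→1: 1={foll,b=7,log=-}
step 7 deliver 1→3: —
step 8 propose(3,'z'): —
step 9 deliver 3→0: 0={foll,b=7,log=z}
step 10 deliver 0→3: —
step 11 deliver 3→2: 2={foll,b=7,log=z}
step 12 deliver 2→3: 3={lead,b=7,log=z}
step 13 timeout(2): 2={cand,b=10,log=z}
step 14 deliver 2→1: 1={foll,b=10,log=-}
step 15 deliver 1→2: —
step 16 deliver 2→3: 3={foll,b=10,log=z}
step 17 deliver 3→2: 2={lead,b=10,log=z}
step 18 timeout(3): 3={cand,b=15,log=z}
step 19 deliver 2→0: 0={foll,b=10,log=z}
step 20 deliver 0→1: —
step 21 timeout(2): 2={cand,b=14,log=z}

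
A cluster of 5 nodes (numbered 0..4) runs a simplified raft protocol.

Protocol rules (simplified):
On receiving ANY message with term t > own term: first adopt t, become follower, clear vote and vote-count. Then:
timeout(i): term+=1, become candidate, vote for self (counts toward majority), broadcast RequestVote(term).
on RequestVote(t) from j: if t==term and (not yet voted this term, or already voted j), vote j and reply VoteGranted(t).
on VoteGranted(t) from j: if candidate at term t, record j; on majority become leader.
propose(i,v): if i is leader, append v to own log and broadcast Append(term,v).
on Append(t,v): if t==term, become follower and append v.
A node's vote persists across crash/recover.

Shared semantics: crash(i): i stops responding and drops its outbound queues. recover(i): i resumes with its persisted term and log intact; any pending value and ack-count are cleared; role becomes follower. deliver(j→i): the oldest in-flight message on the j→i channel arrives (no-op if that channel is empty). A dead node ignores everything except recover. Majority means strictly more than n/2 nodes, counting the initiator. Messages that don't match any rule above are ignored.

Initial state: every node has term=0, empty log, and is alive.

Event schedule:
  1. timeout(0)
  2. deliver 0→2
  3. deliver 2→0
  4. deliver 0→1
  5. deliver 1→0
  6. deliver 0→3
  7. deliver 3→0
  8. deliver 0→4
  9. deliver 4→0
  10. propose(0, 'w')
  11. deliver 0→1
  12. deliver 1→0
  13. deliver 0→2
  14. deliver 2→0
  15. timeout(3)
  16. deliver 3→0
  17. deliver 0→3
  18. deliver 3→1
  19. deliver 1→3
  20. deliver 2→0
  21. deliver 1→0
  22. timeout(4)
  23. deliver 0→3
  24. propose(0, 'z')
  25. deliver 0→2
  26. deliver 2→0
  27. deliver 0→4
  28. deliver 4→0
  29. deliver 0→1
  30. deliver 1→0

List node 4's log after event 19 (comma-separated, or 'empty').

empty

[1] timeout(0) → N0(cand t1 [-])
[2] deliver 0→2 → N2(foll t1 [-])
[3] deliver 2→0 → ∅
[4] deliver 0→1 → N1(foll t1 [-])
[5] deliver 1→0 → N0(lead t1 [-])
[6] deliver 0→3 → N3(foll t1 [-])
[7] deliver 3→0 → ∅
[8] deliver 0→4 → N4(foll t1 [-])
[9] deliver 4→0 → ∅
[10] propose(0,'w') → N0(lead t1 [w])
[11] deliver 0→1 → N1(foll t1 [w])
[12] deliver 1→0 → ∅
[13] deliver 0→2 → N2(foll t1 [w])
[14] deliver 2→0 → ∅
[15] timeout(3) → N3(cand t2 [-])
[16] deliver 3→0 → N0(foll t2 [w])
[17] deliver 0→3 → ∅
[18] deliver 3→1 → N1(foll t2 [w])
[19] deliver 1→3 → ∅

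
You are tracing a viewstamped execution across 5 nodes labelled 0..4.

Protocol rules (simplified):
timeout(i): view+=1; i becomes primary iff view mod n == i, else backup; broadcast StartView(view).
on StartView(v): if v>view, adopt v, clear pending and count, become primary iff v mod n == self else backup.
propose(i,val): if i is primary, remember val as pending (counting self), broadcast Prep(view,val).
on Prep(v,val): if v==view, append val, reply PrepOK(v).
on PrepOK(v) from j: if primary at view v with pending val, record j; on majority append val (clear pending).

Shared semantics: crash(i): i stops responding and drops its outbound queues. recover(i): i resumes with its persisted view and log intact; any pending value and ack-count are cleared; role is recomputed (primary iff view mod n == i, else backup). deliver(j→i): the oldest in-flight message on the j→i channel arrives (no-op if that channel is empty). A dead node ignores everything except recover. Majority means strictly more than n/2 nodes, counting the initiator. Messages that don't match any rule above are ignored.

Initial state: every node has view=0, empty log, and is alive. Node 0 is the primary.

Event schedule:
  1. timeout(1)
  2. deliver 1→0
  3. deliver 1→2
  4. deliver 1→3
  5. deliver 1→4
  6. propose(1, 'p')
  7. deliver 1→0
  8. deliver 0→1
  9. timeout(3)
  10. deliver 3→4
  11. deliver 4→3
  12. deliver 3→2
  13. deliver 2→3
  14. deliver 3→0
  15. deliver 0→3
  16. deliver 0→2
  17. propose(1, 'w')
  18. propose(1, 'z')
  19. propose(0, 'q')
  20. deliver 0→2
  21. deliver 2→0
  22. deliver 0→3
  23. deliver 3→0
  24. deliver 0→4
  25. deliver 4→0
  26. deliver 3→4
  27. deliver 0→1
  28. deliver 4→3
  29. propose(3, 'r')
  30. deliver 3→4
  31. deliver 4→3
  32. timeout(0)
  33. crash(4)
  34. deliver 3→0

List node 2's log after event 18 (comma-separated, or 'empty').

e1 timeout(1): 1[prim,v=1,-]
e2 deliver 1→0: 0[back,v=1,-]
e3 deliver 1→2: 2[back,v=1,-]
e4 deliver 1→3: 3[back,v=1,-]
e5 deliver 1→4: 4[back,v=1,-]
e6 propose(1,'p'): ·
e7 deliver 1→0: 0[back,v=1,p]
e8 deliver 0→1: ·
e9 timeout(3): 3[back,v=2,-]
e10 deliver 3→4: 4[back,v=2,-]
e11 deliver 4→3: ·
e12 deliver 3→2: 2[prim,v=2,-]
e13 deliver 2→3: ·
e14 deliver 3→0: 0[back,v=2,p]
e15 deliver 0→3: ·
e16 deliver 0→2: ·
e17 propose(1,'w'): ·
e18 propose(1,'z'): ·

empty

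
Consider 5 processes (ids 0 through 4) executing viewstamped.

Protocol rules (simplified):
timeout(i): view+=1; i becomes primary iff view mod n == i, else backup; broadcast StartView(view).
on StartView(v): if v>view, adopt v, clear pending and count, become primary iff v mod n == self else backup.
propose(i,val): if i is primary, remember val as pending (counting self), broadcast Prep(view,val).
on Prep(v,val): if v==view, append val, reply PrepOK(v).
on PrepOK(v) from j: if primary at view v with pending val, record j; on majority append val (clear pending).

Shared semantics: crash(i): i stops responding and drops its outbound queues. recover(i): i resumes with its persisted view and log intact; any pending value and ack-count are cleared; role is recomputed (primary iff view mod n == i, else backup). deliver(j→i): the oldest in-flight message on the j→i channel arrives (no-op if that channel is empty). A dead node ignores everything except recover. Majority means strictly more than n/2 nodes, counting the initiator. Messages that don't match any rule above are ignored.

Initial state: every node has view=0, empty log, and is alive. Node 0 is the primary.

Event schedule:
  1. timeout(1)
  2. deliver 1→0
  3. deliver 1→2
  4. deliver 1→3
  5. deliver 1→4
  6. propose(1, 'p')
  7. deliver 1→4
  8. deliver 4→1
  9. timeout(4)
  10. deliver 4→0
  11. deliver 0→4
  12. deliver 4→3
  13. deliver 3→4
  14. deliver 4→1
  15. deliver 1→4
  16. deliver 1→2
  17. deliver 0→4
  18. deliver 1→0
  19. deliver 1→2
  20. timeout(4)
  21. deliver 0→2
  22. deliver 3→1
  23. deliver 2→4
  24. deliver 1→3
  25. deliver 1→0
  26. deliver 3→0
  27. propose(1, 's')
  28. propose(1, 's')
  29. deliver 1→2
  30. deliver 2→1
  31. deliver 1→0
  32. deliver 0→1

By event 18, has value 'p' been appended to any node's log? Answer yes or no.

yes

1. timeout(1):  <1:prim v1 ->
2. deliver 1→0:  <0:back v1 ->
3. deliver 1→2:  <2:back v1 ->
4. deliver 1→3:  <3:back v1 ->
5. deliver 1→4:  <4:back v1 ->
6. propose(1,'p'):  nop
7. deliver 1→4:  <4:back v1 p>
8. deliver 4→1:  nop
9. timeout(4):  <4:back v2 p>
10. deliver 4→0:  <0:back v2 ->
11. deliver 0→4:  nop
12. deliver 4→3:  <3:back v2 ->
13. deliver 3→4:  nop
14. deliver 4→1:  <1:back v2 ->
15. deliver 1→4:  nop
16. deliver 1→2:  <2:back v1 p>
17. deliver 0→4:  nop
18. deliver 1→0:  nop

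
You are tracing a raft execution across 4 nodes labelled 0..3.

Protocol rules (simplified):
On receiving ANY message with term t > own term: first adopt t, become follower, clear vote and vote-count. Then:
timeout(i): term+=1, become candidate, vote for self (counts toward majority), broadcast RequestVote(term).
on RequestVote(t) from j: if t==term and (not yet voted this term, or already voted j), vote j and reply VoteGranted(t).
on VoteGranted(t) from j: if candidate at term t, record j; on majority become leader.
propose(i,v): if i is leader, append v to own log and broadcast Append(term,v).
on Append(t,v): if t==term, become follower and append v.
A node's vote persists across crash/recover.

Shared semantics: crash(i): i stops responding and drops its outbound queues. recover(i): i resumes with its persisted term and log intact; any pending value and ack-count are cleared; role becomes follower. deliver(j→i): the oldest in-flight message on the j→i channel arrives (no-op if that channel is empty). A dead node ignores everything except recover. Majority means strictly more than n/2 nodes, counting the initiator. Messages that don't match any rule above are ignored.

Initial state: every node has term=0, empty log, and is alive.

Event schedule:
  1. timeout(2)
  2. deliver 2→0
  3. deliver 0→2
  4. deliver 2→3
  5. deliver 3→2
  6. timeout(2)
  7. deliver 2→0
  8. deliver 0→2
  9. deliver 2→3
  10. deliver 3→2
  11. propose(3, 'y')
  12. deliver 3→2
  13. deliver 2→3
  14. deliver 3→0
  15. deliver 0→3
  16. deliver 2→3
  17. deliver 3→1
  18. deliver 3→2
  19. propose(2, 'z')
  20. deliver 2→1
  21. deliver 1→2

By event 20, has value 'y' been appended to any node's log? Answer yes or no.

no

step 1 timeout(2): 2={cand,t=1,log=-}
step 2 deliver 2→0: 0={foll,t=1,log=-}
step 3 deliver 0→2: —
step 4 deliver 2→3: 3={foll,t=1,log=-}
step 5 deliver 3→2: 2={lead,t=1,log=-}
step 6 timeout(2): 2={cand,t=2,log=-}
step 7 deliver 2→0: 0={foll,t=2,log=-}
step 8 deliver 0→2: —
step 9 deliver 2→3: 3={foll,t=2,log=-}
step 10 deliver 3→2: 2={lead,t=2,log=-}
step 11 propose(3,'y'): —
step 12 deliver 3→2: —
step 13 deliver 2→3: —
step 14 deliver 3→0: —
step 15 deliver 0→3: —
step 16 deliver 2→3: —
step 17 deliver 3→1: —
step 18 deliver 3→2: —
step 19 propose(2,'z'): 2={lead,t=2,log=z}
step 20 deliver 2→1: 1={foll,t=1,log=-}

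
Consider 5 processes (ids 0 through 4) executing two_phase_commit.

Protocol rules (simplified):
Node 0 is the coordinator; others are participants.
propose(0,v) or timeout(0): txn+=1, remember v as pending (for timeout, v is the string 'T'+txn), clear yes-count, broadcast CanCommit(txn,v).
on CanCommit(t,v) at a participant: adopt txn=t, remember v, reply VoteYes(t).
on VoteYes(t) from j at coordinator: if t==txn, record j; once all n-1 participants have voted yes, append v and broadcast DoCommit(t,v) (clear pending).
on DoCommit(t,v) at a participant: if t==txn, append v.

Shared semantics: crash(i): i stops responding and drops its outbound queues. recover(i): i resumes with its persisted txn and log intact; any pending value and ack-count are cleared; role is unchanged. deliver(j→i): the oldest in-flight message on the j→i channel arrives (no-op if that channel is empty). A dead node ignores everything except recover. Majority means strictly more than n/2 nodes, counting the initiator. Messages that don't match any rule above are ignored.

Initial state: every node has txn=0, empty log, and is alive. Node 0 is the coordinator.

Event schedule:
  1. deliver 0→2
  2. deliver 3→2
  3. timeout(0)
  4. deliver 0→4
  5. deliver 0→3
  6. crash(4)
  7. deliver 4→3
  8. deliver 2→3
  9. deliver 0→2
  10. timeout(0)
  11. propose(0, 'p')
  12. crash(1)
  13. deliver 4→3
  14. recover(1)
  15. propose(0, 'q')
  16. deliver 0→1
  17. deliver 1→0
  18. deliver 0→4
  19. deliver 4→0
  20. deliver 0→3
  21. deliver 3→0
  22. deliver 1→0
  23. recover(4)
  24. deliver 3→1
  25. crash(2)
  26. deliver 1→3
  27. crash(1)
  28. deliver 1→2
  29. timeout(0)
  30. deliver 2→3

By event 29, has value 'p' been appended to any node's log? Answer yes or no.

no

e1 deliver 0→2: ·
e2 deliver 3→2: ·
e3 timeout(0): 0[coor,t=1,-]
e4 deliver 0→4: 4[part,t=1,-]
e5 deliver 0→3: 3[part,t=1,-]
e6 crash(4): 4[✗part,t=1,-]
e7 deliver 4→3: ·
e8 deliver 2→3: ·
e9 deliver 0→2: 2[part,t=1,-]
e10 timeout(0): 0[coor,t=2,-]
e11 propose(0,'p'): 0[coor,t=3,-]
e12 crash(1): 1[✗part,t=0,-]
e13 deliver 4→3: ·
e14 recover(1): 1[part,t=0,-]
e15 propose(0,'q'): 0[coor,t=4,-]
e16 deliver 0→1: 1[part,t=1,-]
e17 deliver 1→0: ·
e18 deliver 0→4: ·
e19 deliver 4→0: ·
e20 deliver 0→3: 3[part,t=2,-]
e21 deliver 3→0: ·
e22 deliver 1→0: ·
e23 recover(4): 4[part,t=1,-]
e24 deliver 3→1: ·
e25 crash(2): 2[✗part,t=1,-]
e26 deliver 1→3: ·
e27 crash(1): 1[✗part,t=1,-]
e28 deliver 1→2: ·
e29 timeout(0): 0[coor,t=5,-]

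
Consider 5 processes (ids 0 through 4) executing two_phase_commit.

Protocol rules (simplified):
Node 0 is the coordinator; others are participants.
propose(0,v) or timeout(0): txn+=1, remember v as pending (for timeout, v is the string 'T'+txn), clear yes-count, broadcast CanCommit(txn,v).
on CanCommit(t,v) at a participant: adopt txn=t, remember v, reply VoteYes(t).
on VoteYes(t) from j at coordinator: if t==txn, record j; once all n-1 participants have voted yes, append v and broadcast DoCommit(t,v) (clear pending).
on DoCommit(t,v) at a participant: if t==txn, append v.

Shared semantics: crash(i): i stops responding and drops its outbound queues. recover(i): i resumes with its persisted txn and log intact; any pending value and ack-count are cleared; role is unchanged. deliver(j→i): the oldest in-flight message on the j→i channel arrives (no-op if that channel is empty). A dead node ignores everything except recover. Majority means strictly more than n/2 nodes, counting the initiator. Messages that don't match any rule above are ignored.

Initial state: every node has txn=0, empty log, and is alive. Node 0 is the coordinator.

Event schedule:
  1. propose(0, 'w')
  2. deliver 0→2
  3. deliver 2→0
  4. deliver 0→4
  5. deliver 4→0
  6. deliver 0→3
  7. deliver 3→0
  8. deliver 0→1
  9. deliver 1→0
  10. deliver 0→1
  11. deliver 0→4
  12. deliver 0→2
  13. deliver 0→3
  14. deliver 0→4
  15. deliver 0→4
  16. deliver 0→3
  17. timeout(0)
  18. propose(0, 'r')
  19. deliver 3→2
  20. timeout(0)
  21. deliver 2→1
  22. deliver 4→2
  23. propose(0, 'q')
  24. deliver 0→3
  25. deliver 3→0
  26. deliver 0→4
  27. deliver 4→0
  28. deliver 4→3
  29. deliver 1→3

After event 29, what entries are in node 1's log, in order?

e1 propose(0,'w'): 0[coor,t=1,-]
e2 deliver 0→2: 2[part,t=1,-]
e3 deliver 2→0: ·
e4 deliver 0→4: 4[part,t=1,-]
e5 deliver 4→0: ·
e6 deliver 0→3: 3[part,t=1,-]
e7 deliver 3→0: ·
e8 deliver 0→1: 1[part,t=1,-]
e9 deliver 1→0: 0[coor,t=1,w]
e10 deliver 0→1: 1[part,t=1,w]
e11 deliver 0→4: 4[part,t=1,w]
e12 deliver 0→2: 2[part,t=1,w]
e13 deliver 0→3: 3[part,t=1,w]
e14 deliver 0→4: ·
e15 deliver 0→4: ·
e16 deliver 0→3: ·
e17 timeout(0): 0[coor,t=2,w]
e18 propose(0,'r'): 0[coor,t=3,w]
e19 deliver 3→2: ·
e20 timeout(0): 0[coor,t=4,w]
e21 deliver 2→1: ·
e22 deliver 4→2: ·
e23 propose(0,'q'): 0[coor,t=5,w]
e24 deliver 0→3: 3[part,t=2,w]
e25 deliver 3→0: ·
e26 deliver 0→4: 4[part,t=2,w]
e27 deliver 4→0: ·
e28 deliver 4→3: ·
e29 deliver 1→3: ·

w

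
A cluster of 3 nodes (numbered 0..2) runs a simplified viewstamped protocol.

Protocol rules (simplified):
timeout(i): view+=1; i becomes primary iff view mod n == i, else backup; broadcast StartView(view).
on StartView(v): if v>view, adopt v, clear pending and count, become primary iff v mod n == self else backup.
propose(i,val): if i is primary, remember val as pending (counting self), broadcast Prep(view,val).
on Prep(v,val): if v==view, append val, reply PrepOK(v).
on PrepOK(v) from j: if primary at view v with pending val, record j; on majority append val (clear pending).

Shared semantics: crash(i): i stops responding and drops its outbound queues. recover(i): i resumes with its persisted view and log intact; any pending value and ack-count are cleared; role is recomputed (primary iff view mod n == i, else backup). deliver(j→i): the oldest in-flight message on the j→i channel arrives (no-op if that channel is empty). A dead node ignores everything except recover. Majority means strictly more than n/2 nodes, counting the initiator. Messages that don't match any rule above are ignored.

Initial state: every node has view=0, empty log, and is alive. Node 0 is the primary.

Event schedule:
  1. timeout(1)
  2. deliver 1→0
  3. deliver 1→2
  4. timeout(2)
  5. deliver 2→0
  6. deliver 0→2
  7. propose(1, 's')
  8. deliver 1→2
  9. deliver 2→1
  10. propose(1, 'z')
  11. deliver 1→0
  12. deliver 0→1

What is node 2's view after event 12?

2

[1] timeout(1) → N1(prim v1 [-])
[2] deliver 1→0 → N0(back v1 [-])
[3] deliver 1→2 → N2(back v1 [-])
[4] timeout(2) → N2(prim v2 [-])
[5] deliver 2→0 → N0(back v2 [-])
[6] deliver 0→2 → ∅
[7] propose(1,'s') → ∅
[8] deliver 1→2 → ∅
[9] deliver 2→1 → N1(back v2 [-])
[10] propose(1,'z') → ∅
[11] deliver 1→0 → ∅
[12] deliver 0→1 → ∅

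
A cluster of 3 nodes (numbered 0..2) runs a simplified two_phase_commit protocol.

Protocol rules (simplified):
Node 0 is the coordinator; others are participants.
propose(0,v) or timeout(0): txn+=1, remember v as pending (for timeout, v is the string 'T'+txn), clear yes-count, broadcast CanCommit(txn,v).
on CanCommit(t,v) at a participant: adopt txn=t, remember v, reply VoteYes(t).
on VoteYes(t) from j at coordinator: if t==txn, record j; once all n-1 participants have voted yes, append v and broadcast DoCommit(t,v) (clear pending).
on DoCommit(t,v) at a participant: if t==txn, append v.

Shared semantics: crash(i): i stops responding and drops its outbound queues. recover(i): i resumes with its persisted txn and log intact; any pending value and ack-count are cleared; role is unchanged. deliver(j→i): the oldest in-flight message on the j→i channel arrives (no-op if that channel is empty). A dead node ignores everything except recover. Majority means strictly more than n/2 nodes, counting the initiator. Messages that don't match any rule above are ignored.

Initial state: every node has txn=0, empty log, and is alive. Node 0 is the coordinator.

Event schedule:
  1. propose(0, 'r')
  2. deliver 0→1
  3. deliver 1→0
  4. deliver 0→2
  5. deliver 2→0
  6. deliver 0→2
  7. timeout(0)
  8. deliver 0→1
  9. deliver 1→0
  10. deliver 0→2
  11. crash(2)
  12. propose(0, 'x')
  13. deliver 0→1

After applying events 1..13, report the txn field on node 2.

2

[1] propose(0,'r') → N0(coor t1 [-])
[2] deliver 0→1 → N1(part t1 [-])
[3] deliver 1→0 → ∅
[4] deliver 0→2 → N2(part t1 [-])
[5] deliver 2→0 → N0(coor t1 [r])
[6] deliver 0→2 → N2(part t1 [r])
[7] timeout(0) → N0(coor t2 [r])
[8] deliver 0→1 → N1(part t1 [r])
[9] deliver 1→0 → ∅
[10] deliver 0→2 → N2(part t2 [r])
[11] crash(2) → N2(✗part t2 [r])
[12] propose(0,'x') → N0(coor t3 [r])
[13] deliver 0→1 → N1(part t2 [r])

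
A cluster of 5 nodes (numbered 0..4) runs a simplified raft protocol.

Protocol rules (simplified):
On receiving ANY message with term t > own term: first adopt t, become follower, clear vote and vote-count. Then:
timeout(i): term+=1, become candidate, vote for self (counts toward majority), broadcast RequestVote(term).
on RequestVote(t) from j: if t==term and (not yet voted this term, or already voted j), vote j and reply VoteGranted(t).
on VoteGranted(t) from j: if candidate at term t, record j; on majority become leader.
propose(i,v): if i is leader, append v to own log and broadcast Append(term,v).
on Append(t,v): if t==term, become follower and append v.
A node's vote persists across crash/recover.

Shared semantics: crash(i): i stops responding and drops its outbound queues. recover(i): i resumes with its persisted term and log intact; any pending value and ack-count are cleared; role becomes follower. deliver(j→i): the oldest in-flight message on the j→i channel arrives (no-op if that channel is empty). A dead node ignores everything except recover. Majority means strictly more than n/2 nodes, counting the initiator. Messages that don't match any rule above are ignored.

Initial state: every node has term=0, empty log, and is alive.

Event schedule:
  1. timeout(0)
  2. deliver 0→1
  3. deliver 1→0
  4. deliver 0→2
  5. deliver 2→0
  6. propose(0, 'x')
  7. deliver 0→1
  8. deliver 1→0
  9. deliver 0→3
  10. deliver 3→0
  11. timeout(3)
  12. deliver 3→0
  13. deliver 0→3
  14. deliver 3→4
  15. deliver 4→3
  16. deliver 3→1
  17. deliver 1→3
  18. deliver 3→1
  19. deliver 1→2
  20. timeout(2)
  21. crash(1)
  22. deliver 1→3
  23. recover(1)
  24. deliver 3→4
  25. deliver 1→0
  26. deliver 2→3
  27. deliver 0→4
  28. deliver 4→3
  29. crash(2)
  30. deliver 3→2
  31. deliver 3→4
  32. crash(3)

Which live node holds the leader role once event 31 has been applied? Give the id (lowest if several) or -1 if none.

3

[1] timeout(0) → N0(cand t1 [-])
[2] deliver 0→1 → N1(foll t1 [-])
[3] deliver 1→0 → ∅
[4] deliver 0→2 → N2(foll t1 [-])
[5] deliver 2→0 → N0(lead t1 [-])
[6] propose(0,'x') → N0(lead t1 [x])
[7] deliver 0→1 → N1(foll t1 [x])
[8] deliver 1→0 → ∅
[9] deliver 0→3 → N3(foll t1 [-])
[10] deliver 3→0 → ∅
[11] timeout(3) → N3(cand t2 [-])
[12] deliver 3→0 → N0(foll t2 [x])
[13] deliver 0→3 → ∅
[14] deliver 3→4 → N4(foll t2 [-])
[15] deliver 4→3 → ∅
[16] deliver 3→1 → N1(foll t2 [x])
[17] deliver 1→3 → N3(lead t2 [-])
[18] deliver 3→1 → ∅
[19] deliver 1→2 → ∅
[20] timeout(2) → N2(cand t2 [-])
[21] crash(1) → N1(✗foll t2 [x])
[22] deliver 1→3 → ∅
[23] recover(1) → N1(foll t2 [x])
[24] deliver 3→4 → ∅
[25] deliver 1→0 → ∅
[26] deliver 2→3 → ∅
[27] deliver 0→4 → ∅
[28] deliver 4→3 → ∅
[29] crash(2) → N2(✗cand t2 [-])
[30] deliver 3→2 → ∅
[31] deliver 3→4 → ∅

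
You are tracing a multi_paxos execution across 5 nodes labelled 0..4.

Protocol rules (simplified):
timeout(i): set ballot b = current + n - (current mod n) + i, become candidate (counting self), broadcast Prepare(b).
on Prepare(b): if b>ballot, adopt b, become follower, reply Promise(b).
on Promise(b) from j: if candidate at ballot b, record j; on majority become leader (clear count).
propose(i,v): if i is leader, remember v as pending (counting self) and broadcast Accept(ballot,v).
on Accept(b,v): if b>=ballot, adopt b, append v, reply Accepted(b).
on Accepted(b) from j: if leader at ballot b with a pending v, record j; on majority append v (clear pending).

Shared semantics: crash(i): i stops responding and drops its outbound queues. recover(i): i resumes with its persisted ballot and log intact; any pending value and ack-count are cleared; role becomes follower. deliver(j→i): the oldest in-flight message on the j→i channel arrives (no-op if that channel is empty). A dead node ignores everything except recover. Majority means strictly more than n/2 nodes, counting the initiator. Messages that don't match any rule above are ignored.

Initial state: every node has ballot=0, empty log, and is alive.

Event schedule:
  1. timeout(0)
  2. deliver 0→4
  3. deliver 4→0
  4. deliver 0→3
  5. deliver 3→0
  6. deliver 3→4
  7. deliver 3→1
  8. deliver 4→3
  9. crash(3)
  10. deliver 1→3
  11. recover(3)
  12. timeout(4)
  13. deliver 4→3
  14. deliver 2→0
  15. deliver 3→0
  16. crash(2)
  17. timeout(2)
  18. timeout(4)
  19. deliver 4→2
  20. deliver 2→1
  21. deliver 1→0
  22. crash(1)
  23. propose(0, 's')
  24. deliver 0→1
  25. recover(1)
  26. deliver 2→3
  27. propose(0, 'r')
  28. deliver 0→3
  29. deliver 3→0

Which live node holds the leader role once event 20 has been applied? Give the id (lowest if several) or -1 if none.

after 1 — timeout(0): n0:cand/b5/[-]
after 2 — deliver 0→4: n4:foll/b5/[-]
after 3 — deliver 4→0: ·
after 4 — deliver 0→3: n3:foll/b5/[-]
after 5 — deliver 3→0: n0:lead/b5/[-]
after 6 — deliver 3→4: ·
after 7 — deliver 3→1: ·
after 8 — deliver 4→3: ·
after 9 — crash(3): n3:✗foll/b5/[-]
after 10 — deliver 1→3: ·
after 11 — recover(3): n3:foll/b5/[-]
after 12 — timeout(4): n4:cand/b14/[-]
after 13 — deliver 4→3: n3:foll/b14/[-]
after 14 — deliver 2→0: ·
after 15 — deliver 3→0: ·
after 16 — crash(2): n2:✗foll/b0/[-]
after 17 — timeout(2): ·
after 18 — timeout(4): n4:cand/b19/[-]
after 19 — deliver 4→2: ·
after 20 — deliver 2→1: ·

0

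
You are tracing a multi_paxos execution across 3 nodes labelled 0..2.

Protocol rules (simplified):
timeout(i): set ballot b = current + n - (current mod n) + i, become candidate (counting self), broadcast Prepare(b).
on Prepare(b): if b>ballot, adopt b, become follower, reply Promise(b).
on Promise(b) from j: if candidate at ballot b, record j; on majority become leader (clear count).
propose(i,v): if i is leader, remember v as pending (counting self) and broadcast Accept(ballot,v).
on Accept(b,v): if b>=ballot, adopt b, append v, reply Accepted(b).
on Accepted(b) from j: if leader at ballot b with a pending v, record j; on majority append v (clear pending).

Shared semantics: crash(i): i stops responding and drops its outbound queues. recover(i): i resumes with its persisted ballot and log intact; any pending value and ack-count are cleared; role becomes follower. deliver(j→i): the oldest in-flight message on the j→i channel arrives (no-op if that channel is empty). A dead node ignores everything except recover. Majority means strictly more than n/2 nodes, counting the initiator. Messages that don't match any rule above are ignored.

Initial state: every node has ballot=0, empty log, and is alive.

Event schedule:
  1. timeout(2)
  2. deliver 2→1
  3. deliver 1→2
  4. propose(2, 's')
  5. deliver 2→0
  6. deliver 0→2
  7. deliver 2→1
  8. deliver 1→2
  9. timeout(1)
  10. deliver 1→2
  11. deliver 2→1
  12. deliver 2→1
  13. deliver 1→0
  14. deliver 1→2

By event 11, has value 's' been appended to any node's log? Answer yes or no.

yes

step 1 timeout(2): 2={cand,b=5,log=-}
step 2 deliver 2→1: 1={foll,b=5,log=-}
step 3 deliver 1→2: 2={lead,b=5,log=-}
step 4 propose(2,'s'): —
step 5 deliver 2→0: 0={foll,b=5,log=-}
step 6 deliver 0→2: —
step 7 deliver 2→1: 1={foll,b=5,log=s}
step 8 deliver 1→2: 2={lead,b=5,log=s}
step 9 timeout(1): 1={cand,b=7,log=s}
step 10 deliver 1→2: 2={foll,b=7,log=s}
step 11 deliver 2→1: 1={lead,b=7,log=s}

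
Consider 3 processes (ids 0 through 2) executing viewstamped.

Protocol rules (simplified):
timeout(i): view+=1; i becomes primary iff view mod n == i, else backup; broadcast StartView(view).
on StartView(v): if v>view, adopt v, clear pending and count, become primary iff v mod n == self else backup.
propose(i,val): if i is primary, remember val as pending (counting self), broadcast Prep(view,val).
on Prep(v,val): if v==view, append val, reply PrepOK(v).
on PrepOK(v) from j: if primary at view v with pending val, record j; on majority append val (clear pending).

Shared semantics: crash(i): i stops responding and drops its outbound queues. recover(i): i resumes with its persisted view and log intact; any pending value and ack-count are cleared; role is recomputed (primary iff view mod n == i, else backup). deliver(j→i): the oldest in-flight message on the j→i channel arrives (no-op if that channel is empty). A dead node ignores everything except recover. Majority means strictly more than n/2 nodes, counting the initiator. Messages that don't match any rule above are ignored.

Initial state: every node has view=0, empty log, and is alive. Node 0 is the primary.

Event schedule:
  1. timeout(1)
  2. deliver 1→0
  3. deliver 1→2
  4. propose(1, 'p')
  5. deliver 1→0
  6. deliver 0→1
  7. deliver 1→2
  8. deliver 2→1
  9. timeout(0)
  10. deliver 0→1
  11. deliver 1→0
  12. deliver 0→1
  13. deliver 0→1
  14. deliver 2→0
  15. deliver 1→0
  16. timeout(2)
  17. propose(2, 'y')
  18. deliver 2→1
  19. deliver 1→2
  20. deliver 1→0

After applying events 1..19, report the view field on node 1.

after 1 — timeout(1): n1:prim/v1/[-]
after 2 — deliver 1→0: n0:back/v1/[-]
after 3 — deliver 1→2: n2:back/v1/[-]
after 4 — propose(1,'p'): ·
after 5 — deliver 1→0: n0:back/v1/[p]
after 6 — deliver 0→1: n1:prim/v1/[p]
after 7 — deliver 1→2: n2:back/v1/[p]
after 8 — deliver 2→1: ·
after 9 — timeout(0): n0:back/v2/[p]
after 10 — deliver 0→1: n1:back/v2/[p]
after 11 — deliver 1→0: ·
after 12 — deliver 0→1: ·
after 13 — deliver 0→1: ·
after 14 — deliver 2→0: ·
after 15 — deliver 1→0: ·
after 16 — timeout(2): n2:prim/v2/[p]
after 17 — propose(2,'y'): ·
after 18 — deliver 2→1: ·
after 19 — deliver 1→2: ·

2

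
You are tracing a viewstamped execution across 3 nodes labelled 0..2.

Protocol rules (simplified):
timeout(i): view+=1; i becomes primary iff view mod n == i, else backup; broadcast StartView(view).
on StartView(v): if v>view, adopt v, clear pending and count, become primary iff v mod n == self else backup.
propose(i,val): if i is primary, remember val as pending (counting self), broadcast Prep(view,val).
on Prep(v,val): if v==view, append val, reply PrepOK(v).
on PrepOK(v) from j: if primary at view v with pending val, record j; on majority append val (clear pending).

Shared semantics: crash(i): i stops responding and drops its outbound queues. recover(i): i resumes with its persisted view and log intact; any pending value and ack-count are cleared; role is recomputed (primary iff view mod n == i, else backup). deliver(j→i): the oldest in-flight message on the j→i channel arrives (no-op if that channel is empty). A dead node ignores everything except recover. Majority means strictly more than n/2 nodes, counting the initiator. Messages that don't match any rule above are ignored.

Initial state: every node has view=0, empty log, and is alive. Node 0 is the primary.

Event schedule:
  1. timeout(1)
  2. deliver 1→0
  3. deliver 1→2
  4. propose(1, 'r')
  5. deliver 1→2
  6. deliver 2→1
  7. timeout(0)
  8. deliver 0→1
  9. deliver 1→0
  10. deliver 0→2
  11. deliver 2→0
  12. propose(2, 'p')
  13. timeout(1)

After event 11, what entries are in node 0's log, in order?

e1 timeout(1): 1[prim,v=1,-]
e2 deliver 1→0: 0[back,v=1,-]
e3 deliver 1→2: 2[back,v=1,-]
e4 propose(1,'r'): ·
e5 deliver 1→2: 2[back,v=1,r]
e6 deliver 2→1: 1[prim,v=1,r]
e7 timeout(0): 0[back,v=2,-]
e8 deliver 0→1: 1[back,v=2,r]
e9 deliver 1→0: ·
e10 deliver 0→2: 2[prim,v=2,r]
e11 deliver 2→0: ·

empty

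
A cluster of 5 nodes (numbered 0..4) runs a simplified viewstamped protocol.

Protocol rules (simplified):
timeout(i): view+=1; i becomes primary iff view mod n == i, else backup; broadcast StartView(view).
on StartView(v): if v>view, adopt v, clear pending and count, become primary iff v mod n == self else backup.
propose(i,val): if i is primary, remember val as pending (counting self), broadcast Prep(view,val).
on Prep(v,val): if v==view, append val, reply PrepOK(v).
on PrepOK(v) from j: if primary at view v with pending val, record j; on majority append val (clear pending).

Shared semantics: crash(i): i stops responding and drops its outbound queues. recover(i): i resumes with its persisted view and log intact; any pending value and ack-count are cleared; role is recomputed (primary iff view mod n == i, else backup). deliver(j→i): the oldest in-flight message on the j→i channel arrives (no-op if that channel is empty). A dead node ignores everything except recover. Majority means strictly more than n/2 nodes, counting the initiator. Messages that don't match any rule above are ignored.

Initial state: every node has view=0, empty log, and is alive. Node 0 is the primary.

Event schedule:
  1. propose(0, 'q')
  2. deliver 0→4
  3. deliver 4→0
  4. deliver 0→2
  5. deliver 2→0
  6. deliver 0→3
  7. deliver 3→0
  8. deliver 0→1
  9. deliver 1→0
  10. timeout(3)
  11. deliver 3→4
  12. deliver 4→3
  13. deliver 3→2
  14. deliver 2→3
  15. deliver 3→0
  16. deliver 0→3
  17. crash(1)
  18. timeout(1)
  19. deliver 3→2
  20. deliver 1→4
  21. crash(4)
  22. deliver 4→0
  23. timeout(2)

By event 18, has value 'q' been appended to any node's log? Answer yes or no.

1. propose(0,'q'):  nop
2. deliver 0→4:  <4:back v0 q>
3. deliver 4→0:  nop
4. deliver 0→2:  <2:back v0 q>
5. deliver 2→0:  <0:prim v0 q>
6. deliver 0→3:  <3:back v0 q>
7. deliver 3→0:  nop
8. deliver 0→1:  <1:back v0 q>
9. deliver 1→0:  nop
10. timeout(3):  <3:back v1 q>
11. deliver 3→4:  <4:back v1 q>
12. deliver 4→3:  nop
13. deliver 3→2:  <2:back v1 q>
14. deliver 2→3:  nop
15. deliver 3→0:  <0:back v1 q>
16. deliver 0→3:  nop
17. crash(1):  <1:✗back v0 q>
18. timeout(1):  nop

yes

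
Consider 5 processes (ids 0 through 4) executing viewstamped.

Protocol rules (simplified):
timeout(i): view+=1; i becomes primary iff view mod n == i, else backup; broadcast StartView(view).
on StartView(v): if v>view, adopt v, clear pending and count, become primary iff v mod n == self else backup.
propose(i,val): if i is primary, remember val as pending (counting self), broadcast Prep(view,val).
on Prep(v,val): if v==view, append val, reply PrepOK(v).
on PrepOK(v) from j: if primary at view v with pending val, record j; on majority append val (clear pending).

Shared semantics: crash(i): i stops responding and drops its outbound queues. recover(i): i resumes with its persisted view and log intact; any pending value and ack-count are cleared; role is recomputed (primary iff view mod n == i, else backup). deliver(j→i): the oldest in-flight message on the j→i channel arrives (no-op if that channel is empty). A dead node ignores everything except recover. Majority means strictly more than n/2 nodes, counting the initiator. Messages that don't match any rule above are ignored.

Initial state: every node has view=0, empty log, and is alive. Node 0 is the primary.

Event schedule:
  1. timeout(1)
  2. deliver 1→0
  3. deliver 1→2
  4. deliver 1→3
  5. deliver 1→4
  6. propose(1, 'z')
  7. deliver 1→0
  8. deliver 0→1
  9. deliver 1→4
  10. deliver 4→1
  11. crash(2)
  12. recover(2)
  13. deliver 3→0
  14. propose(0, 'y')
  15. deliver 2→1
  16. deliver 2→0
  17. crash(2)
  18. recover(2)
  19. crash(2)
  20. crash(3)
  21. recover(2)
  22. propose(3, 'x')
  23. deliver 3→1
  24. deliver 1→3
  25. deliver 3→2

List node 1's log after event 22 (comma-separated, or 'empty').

after 1 — timeout(1): n1:prim/v1/[-]
after 2 — deliver 1→0: n0:back/v1/[-]
after 3 — deliver 1→2: n2:back/v1/[-]
after 4 — deliver 1→3: n3:back/v1/[-]
after 5 — deliver 1→4: n4:back/v1/[-]
after 6 — propose(1,'z'): ·
after 7 — deliver 1→0: n0:back/v1/[z]
after 8 — deliver 0→1: ·
after 9 — deliver 1→4: n4:back/v1/[z]
after 10 — deliver 4→1: n1:prim/v1/[z]
after 11 — crash(2): n2:✗back/v1/[-]
after 12 — recover(2): n2:back/v1/[-]
after 13 — deliver 3→0: ·
after 14 — propose(0,'y'): ·
after 15 — deliver 2→1: ·
after 16 — deliver 2→0: ·
after 17 — crash(2): n2:✗back/v1/[-]
after 18 — recover(2): n2:back/v1/[-]
after 19 — crash(2): n2:✗back/v1/[-]
after 20 — crash(3): n3:✗back/v1/[-]
after 21 — recover(2): n2:back/v1/[-]
after 22 — propose(3,'x'): ·

z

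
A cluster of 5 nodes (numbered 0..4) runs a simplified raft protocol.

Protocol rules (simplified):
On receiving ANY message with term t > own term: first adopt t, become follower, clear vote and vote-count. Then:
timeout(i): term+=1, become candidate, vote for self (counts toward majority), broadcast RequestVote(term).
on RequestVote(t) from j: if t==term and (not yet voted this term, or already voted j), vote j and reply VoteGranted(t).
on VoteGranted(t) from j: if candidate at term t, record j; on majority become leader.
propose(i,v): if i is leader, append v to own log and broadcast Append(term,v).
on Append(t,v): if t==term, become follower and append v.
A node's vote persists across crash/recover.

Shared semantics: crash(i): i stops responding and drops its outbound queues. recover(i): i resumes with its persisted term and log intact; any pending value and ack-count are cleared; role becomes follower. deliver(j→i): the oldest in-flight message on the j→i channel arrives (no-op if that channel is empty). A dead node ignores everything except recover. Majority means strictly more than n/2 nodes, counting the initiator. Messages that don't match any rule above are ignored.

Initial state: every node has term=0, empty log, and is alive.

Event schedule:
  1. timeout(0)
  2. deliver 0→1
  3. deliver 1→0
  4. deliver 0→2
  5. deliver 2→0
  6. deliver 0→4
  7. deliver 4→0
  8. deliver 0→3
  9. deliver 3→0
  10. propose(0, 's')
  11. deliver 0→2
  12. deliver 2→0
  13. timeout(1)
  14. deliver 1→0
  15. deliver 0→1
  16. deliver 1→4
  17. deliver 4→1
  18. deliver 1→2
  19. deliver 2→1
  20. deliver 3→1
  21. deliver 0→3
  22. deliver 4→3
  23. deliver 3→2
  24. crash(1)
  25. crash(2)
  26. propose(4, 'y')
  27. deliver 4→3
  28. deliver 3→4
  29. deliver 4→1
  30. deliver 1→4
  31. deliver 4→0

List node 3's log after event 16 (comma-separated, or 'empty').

empty

e1 timeout(0): 0[cand,t=1,-]
e2 deliver 0→1: 1[foll,t=1,-]
e3 deliver 1→0: ·
e4 deliver 0→2: 2[foll,t=1,-]
e5 deliver 2→0: 0[lead,t=1,-]
e6 deliver 0→4: 4[foll,t=1,-]
e7 deliver 4→0: ·
e8 deliver 0→3: 3[foll,t=1,-]
e9 deliver 3→0: ·
e10 propose(0,'s'): 0[lead,t=1,s]
e11 deliver 0→2: 2[foll,t=1,s]
e12 deliver 2→0: ·
e13 timeout(1): 1[cand,t=2,-]
e14 deliver 1→0: 0[foll,t=2,s]
e15 deliver 0→1: ·
e16 deliver 1→4: 4[foll,t=2,-]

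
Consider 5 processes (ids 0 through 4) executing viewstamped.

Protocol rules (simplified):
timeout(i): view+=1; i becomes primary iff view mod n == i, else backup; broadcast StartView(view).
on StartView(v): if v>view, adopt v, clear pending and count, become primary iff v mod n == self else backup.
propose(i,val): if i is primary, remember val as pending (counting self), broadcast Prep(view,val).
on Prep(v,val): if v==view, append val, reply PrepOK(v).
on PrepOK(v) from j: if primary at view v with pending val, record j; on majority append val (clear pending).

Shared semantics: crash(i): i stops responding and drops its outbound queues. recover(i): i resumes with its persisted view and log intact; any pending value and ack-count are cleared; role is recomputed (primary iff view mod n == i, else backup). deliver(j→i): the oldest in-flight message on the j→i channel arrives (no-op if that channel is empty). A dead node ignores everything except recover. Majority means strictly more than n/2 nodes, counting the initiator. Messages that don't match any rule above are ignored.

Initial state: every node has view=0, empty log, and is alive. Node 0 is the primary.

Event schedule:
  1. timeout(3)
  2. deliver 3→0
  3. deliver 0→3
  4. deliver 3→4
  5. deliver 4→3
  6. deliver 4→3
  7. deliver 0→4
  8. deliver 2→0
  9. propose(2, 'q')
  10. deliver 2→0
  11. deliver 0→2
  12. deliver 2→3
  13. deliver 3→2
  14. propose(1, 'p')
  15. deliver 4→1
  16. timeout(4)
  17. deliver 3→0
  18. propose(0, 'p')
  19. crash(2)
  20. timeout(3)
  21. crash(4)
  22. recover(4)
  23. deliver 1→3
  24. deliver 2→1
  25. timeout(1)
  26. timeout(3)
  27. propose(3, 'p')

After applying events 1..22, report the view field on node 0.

1

step 1 timeout(3): 3={back,v=1,log=-}
step 2 deliver 3→0: 0={back,v=1,log=-}
step 3 deliver 0→3: —
step 4 deliver 3→4: 4={back,v=1,log=-}
step 5 deliver 4→3: —
step 6 deliver 4→3: —
step 7 deliver 0→4: —
step 8 deliver 2→0: —
step 9 propose(2,'q'): —
step 10 deliver 2→0: —
step 11 deliver 0→2: —
step 12 deliver 2→3: —
step 13 deliver 3→2: 2={back,v=1,log=-}
step 14 propose(1,'p'): —
step 15 deliver 4→1: —
step 16 timeout(4): 4={back,v=2,log=-}
step 17 deliver 3→0: —
step 18 propose(0,'p'): —
step 19 crash(2): 2={✗back,v=1,log=-}
step 20 timeout(3): 3={back,v=2,log=-}
step 21 crash(4): 4={✗back,v=2,log=-}
step 22 recover(4): 4={back,v=2,log=-}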